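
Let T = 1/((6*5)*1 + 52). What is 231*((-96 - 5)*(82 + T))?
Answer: -156900975/82 ≈ -1.9134e+6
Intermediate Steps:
T = 1/82 (T = 1/(30*1 + 52) = 1/(30 + 52) = 1/82 ≈ 0.012195)
231*((-96 - 5)*(82 + T)) = 231*((-96 - 5)*(82 + 1/82)) = 231*(-101*6725/82) = 231*(-679225/82) = -156900975/82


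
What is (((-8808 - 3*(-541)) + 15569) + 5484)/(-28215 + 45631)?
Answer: 3467/4354 ≈ 0.79628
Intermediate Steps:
(((-8808 - 3*(-541)) + 15569) + 5484)/(-28215 + 45631) = (((-8808 + 1623) + 15569) + 5484)/17416 = ((-7185 + 15569) + 5484)*(1/17416) = (8384 + 5484)*(1/17416) = 13868*(1/17416) = 3467/4354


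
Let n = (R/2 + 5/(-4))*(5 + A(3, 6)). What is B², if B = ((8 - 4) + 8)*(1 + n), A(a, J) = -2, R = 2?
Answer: 9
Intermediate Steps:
n = -¾ (n = (2/2 + 5/(-4))*(5 - 2) = (2*(½) + 5*(-¼))*3 = (1 - 5/4)*3 = -¼*3 = -¾ ≈ -0.75000)
B = 3 (B = ((8 - 4) + 8)*(1 - ¾) = (4 + 8)*(¼) = 12*(¼) = 3)
B² = 3² = 9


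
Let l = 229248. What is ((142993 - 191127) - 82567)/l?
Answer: -43567/76416 ≈ -0.57013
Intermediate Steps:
((142993 - 191127) - 82567)/l = ((142993 - 191127) - 82567)/229248 = (-48134 - 82567)*(1/229248) = -130701*1/229248 = -43567/76416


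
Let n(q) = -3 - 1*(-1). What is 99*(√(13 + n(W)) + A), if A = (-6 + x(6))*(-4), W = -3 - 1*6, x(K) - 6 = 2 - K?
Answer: 1584 + 99*√11 ≈ 1912.3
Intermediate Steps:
x(K) = 8 - K (x(K) = 6 + (2 - K) = 8 - K)
W = -9 (W = -3 - 6 = -9)
n(q) = -2 (n(q) = -3 + 1 = -2)
A = 16 (A = (-6 + (8 - 1*6))*(-4) = (-6 + (8 - 6))*(-4) = (-6 + 2)*(-4) = -4*(-4) = 16)
99*(√(13 + n(W)) + A) = 99*(√(13 - 2) + 16) = 99*(√11 + 16) = 99*(16 + √11) = 1584 + 99*√11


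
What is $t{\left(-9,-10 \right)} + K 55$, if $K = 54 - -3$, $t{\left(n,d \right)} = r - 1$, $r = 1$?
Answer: $3135$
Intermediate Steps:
$t{\left(n,d \right)} = 0$ ($t{\left(n,d \right)} = 1 - 1 = 0$)
$K = 57$ ($K = 54 + 3 = 57$)
$t{\left(-9,-10 \right)} + K 55 = 0 + 57 \cdot 55 = 0 + 3135 = 3135$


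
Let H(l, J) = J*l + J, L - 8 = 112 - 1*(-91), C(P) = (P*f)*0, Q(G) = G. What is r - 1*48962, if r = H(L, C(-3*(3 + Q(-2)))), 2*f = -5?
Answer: -48962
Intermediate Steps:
f = -5/2 (f = (½)*(-5) = -5/2 ≈ -2.5000)
C(P) = 0 (C(P) = (P*(-5/2))*0 = -5*P/2*0 = 0)
L = 211 (L = 8 + (112 - 1*(-91)) = 8 + (112 + 91) = 8 + 203 = 211)
H(l, J) = J + J*l
r = 0 (r = 0*(1 + 211) = 0*212 = 0)
r - 1*48962 = 0 - 1*48962 = 0 - 48962 = -48962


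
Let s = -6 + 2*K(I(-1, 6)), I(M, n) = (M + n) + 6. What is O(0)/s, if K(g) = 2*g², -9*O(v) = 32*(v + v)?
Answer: 0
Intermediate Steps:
I(M, n) = 6 + M + n
O(v) = -64*v/9 (O(v) = -32*(v + v)/9 = -32*2*v/9 = -64*v/9)
s = 478 (s = -6 + 2*(2*(6 - 1 + 6)²) = -6 + 2*(2*11²) = -6 + 2*(2*121) = -6 + 2*242 = -6 + 484 = 478)
O(0)/s = -64/9*0/478 = 0*(1/478) = 0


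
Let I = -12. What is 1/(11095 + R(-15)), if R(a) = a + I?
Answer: 1/11068 ≈ 9.0351e-5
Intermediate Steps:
R(a) = -12 + a (R(a) = a - 12 = -12 + a)
1/(11095 + R(-15)) = 1/(11095 + (-12 - 15)) = 1/(11095 - 27) = 1/11068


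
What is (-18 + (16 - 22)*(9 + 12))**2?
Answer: 20736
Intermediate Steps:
(-18 + (16 - 22)*(9 + 12))**2 = (-18 - 6*21)**2 = (-18 - 126)**2 = (-144)**2 = 20736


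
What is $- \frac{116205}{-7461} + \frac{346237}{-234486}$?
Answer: $\frac{2740574597}{194388894} \approx 14.098$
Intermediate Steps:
$- \frac{116205}{-7461} + \frac{346237}{-234486} = \left(-116205\right) \left(- \frac{1}{7461}\right) + 346237 \left(- \frac{1}{234486}\right) = \frac{38735}{2487} - \frac{346237}{234486} = \frac{2740574597}{194388894}$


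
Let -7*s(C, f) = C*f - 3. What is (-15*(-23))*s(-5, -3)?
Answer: -4140/7 ≈ -591.43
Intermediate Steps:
s(C, f) = 3/7 - C*f/7 (s(C, f) = -(C*f - 3)/7 = -(-3 + C*f)/7 = 3/7 - C*f/7)
(-15*(-23))*s(-5, -3) = (-15*(-23))*(3/7 - ⅐*(-5)*(-3)) = 345*(3/7 - 15/7) = 345*(-12/7) = -4140/7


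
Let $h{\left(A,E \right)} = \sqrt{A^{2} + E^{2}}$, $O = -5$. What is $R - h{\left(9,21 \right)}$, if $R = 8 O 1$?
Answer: $-40 - 3 \sqrt{58} \approx -62.847$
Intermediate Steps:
$R = -40$ ($R = 8 \left(-5\right) 1 = \left(-40\right) 1 = -40$)
$R - h{\left(9,21 \right)} = -40 - \sqrt{9^{2} + 21^{2}} = -40 - \sqrt{81 + 441} = -40 - \sqrt{522} = -40 - 3 \sqrt{58}$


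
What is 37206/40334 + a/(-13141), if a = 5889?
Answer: 125698560/265014547 ≈ 0.47431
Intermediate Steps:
37206/40334 + a/(-13141) = 37206/40334 + 5889/(-13141) = 37206*(1/40334) + 5889*(-1/13141) = 18603/20167 - 5889/13141 = 125698560/265014547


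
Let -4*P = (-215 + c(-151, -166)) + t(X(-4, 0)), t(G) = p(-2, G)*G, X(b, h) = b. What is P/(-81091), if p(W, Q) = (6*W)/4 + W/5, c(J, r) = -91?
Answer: -731/810910 ≈ -0.00090146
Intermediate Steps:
p(W, Q) = 17*W/10 (p(W, Q) = (6*W)*(¼) + W*(⅕) = 3*W/2 + W/5 = 17*W/10)
t(G) = -17*G/5 (t(G) = ((17/10)*(-2))*G = -17*G/5)
P = 731/10 (P = -((-215 - 91) - 17/5*(-4))/4 = -(-306 + 68/5)/4 = -¼*(-1462/5) = 731/10 ≈ 73.100)
P/(-81091) = (731/10)/(-81091) = (731/10)*(-1/81091) = -731/810910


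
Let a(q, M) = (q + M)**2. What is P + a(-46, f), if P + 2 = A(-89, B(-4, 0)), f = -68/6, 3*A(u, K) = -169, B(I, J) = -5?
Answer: 29059/9 ≈ 3228.8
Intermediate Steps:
A(u, K) = -169/3 (A(u, K) = (1/3)*(-169) = -169/3)
f = -34/3 (f = -68*1/6 = -34/3 ≈ -11.333)
P = -175/3 (P = -2 - 169/3 = -175/3 ≈ -58.333)
a(q, M) = (M + q)**2
P + a(-46, f) = -175/3 + (-34/3 - 46)**2 = -175/3 + (-172/3)**2 = -175/3 + 29584/9 = 29059/9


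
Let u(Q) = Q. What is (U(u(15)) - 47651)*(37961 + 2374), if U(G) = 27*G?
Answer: -1905667410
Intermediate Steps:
(U(u(15)) - 47651)*(37961 + 2374) = (27*15 - 47651)*(37961 + 2374) = (405 - 47651)*40335 = -47246*40335 = -1905667410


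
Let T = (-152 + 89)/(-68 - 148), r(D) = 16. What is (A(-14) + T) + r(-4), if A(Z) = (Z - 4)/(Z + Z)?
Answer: 2845/168 ≈ 16.935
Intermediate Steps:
A(Z) = (-4 + Z)/(2*Z) (A(Z) = (-4 + Z)/((2*Z)) = (-4 + Z)*(1/(2*Z)) = (-4 + Z)/(2*Z))
T = 7/24 (T = -63/(-216) = -63*(-1/216) = 7/24 ≈ 0.29167)
(A(-14) + T) + r(-4) = ((1/2)*(-4 - 14)/(-14) + 7/24) + 16 = ((1/2)*(-1/14)*(-18) + 7/24) + 16 = (9/14 + 7/24) + 16 = 157/168 + 16 = 2845/168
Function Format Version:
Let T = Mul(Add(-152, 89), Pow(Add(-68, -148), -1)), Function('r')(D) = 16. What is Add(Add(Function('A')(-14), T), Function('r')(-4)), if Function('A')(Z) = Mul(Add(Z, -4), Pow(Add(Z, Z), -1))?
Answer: Rational(2845, 168) ≈ 16.935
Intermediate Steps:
Function('A')(Z) = Mul(Rational(1, 2), Pow(Z, -1), Add(-4, Z)) (Function('A')(Z) = Mul(Add(-4, Z), Pow(Mul(2, Z), -1)) = Mul(Add(-4, Z), Mul(Rational(1, 2), Pow(Z, -1))) = Mul(Rational(1, 2), Pow(Z, -1), Add(-4, Z)))
T = Rational(7, 24) (T = Mul(-63, Pow(-216, -1)) = Mul(-63, Rational(-1, 216)) = Rational(7, 24) ≈ 0.29167)
Add(Add(Function('A')(-14), T), Function('r')(-4)) = Add(Add(Mul(Rational(1, 2), Pow(-14, -1), Add(-4, -14)), Rational(7, 24)), 16) = Add(Add(Mul(Rational(1, 2), Rational(-1, 14), -18), Rational(7, 24)), 16) = Add(Add(Rational(9, 14), Rational(7, 24)), 16) = Add(Rational(157, 168), 16) = Rational(2845, 168)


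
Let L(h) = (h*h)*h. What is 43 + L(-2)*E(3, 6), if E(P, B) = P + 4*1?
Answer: -13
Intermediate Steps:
E(P, B) = 4 + P (E(P, B) = P + 4 = 4 + P)
L(h) = h³ (L(h) = h²*h = h³)
43 + L(-2)*E(3, 6) = 43 + (-2)³*(4 + 3) = 43 - 8*7 = 43 - 56 = -13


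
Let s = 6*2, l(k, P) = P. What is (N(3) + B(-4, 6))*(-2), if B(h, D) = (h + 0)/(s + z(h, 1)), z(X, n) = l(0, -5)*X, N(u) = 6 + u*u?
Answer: -119/4 ≈ -29.750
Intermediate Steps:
N(u) = 6 + u**2
z(X, n) = -5*X
s = 12
B(h, D) = h/(12 - 5*h) (B(h, D) = (h + 0)/(12 - 5*h) = h/(12 - 5*h))
(N(3) + B(-4, 6))*(-2) = ((6 + 3**2) - 4/(12 - 5*(-4)))*(-2) = ((6 + 9) - 4/(12 + 20))*(-2) = (15 - 4/32)*(-2) = (15 - 4*1/32)*(-2) = (15 - 1/8)*(-2) = (119/8)*(-2) = -119/4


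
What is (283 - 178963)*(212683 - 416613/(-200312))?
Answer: -951546351790515/25039 ≈ -3.8003e+10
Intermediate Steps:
(283 - 178963)*(212683 - 416613/(-200312)) = -178680*(212683 - 416613*(-1/200312)) = -178680*(212683 + 416613/200312) = -178680*42603373709/200312 = -951546351790515/25039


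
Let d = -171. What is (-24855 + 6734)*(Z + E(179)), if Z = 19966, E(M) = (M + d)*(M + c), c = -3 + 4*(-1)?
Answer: -386738382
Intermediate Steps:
c = -7 (c = -3 - 4 = -7)
E(M) = (-171 + M)*(-7 + M) (E(M) = (M - 171)*(M - 7) = (-171 + M)*(-7 + M))
(-24855 + 6734)*(Z + E(179)) = (-24855 + 6734)*(19966 + (1197 + 179² - 178*179)) = -18121*(19966 + (1197 + 32041 - 31862)) = -18121*(19966 + 1376) = -18121*21342 = -386738382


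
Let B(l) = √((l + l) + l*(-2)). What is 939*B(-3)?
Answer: 0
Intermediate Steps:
B(l) = 0 (B(l) = √(2*l - 2*l) = √0 = 0)
939*B(-3) = 939*0 = 0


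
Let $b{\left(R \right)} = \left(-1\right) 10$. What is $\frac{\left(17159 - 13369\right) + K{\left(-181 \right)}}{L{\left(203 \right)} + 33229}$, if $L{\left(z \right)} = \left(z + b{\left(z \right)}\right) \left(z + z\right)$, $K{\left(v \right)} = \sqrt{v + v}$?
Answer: $\frac{3790}{111587} + \frac{i \sqrt{362}}{111587} \approx 0.033965 + 0.00017051 i$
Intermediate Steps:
$b{\left(R \right)} = -10$
$K{\left(v \right)} = \sqrt{2} \sqrt{v}$ ($K{\left(v \right)} = \sqrt{2 v} = \sqrt{2} \sqrt{v}$)
$L{\left(z \right)} = 2 z \left(-10 + z\right)$ ($L{\left(z \right)} = \left(z - 10\right) \left(z + z\right) = \left(-10 + z\right) 2 z = 2 z \left(-10 + z\right)$)
$\frac{\left(17159 - 13369\right) + K{\left(-181 \right)}}{L{\left(203 \right)} + 33229} = \frac{\left(17159 - 13369\right) + \sqrt{2} \sqrt{-181}}{2 \cdot 203 \left(-10 + 203\right) + 33229} = \frac{3790 + \sqrt{2} i \sqrt{181}}{2 \cdot 203 \cdot 193 + 33229} = \frac{3790 + i \sqrt{362}}{78358 + 33229} = \frac{3790 + i \sqrt{362}}{111587} = \left(3790 + i \sqrt{362}\right) \frac{1}{111587} = \frac{3790}{111587} + \frac{i \sqrt{362}}{111587}$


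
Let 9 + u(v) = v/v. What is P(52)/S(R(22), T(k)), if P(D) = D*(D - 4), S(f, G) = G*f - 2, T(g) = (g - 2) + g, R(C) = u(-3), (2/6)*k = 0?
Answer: 1248/7 ≈ 178.29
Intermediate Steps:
u(v) = -8 (u(v) = -9 + v/v = -9 + 1 = -8)
k = 0 (k = 3*0 = 0)
R(C) = -8
T(g) = -2 + 2*g (T(g) = (-2 + g) + g = -2 + 2*g)
S(f, G) = -2 + G*f
P(D) = D*(-4 + D)
P(52)/S(R(22), T(k)) = (52*(-4 + 52))/(-2 + (-2 + 2*0)*(-8)) = (52*48)/(-2 + (-2 + 0)*(-8)) = 2496/(-2 - 2*(-8)) = 2496/(-2 + 16) = 2496/14 = 2496*(1/14) = 1248/7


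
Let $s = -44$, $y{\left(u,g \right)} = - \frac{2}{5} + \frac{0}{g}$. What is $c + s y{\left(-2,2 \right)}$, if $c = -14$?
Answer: $\frac{18}{5} \approx 3.6$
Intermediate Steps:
$y{\left(u,g \right)} = - \frac{2}{5}$ ($y{\left(u,g \right)} = \left(-2\right) \frac{1}{5} + 0 = - \frac{2}{5} + 0 = - \frac{2}{5}$)
$c + s y{\left(-2,2 \right)} = -14 - - \frac{88}{5} = -14 + \frac{88}{5} = \frac{18}{5}$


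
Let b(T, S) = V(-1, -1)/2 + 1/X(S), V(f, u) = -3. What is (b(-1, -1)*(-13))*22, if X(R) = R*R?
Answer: 143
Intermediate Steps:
X(R) = R²
b(T, S) = -3/2 + S⁻² (b(T, S) = -3/2 + 1/S² = -3*½ + 1/S² = -3/2 + S⁻²)
(b(-1, -1)*(-13))*22 = ((-3/2 + (-1)⁻²)*(-13))*22 = ((-3/2 + 1)*(-13))*22 = -½*(-13)*22 = (13/2)*22 = 143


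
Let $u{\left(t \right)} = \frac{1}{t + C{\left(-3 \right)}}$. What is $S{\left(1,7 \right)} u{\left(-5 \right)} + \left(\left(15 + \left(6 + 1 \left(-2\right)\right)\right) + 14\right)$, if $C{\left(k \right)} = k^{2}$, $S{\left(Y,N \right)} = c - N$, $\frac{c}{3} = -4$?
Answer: $\frac{113}{4} \approx 28.25$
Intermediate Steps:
$c = -12$ ($c = 3 \left(-4\right) = -12$)
$S{\left(Y,N \right)} = -12 - N$
$u{\left(t \right)} = \frac{1}{9 + t}$ ($u{\left(t \right)} = \frac{1}{t + \left(-3\right)^{2}} = \frac{1}{t + 9} = \frac{1}{9 + t}$)
$S{\left(1,7 \right)} u{\left(-5 \right)} + \left(\left(15 + \left(6 + 1 \left(-2\right)\right)\right) + 14\right) = \frac{-12 - 7}{9 - 5} + \left(\left(15 + \left(6 + 1 \left(-2\right)\right)\right) + 14\right) = \frac{-12 - 7}{4} + \left(\left(15 + \left(6 - 2\right)\right) + 14\right) = \left(-19\right) \frac{1}{4} + \left(\left(15 + 4\right) + 14\right) = - \frac{19}{4} + \left(19 + 14\right) = - \frac{19}{4} + 33 = \frac{113}{4}$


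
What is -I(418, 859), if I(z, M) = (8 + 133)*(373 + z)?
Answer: -111531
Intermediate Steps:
I(z, M) = 52593 + 141*z (I(z, M) = 141*(373 + z) = 52593 + 141*z)
-I(418, 859) = -(52593 + 141*418) = -(52593 + 58938) = -1*111531 = -111531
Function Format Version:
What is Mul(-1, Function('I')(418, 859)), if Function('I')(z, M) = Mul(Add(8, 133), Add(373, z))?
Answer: -111531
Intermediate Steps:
Function('I')(z, M) = Add(52593, Mul(141, z)) (Function('I')(z, M) = Mul(141, Add(373, z)) = Add(52593, Mul(141, z)))
Mul(-1, Function('I')(418, 859)) = Mul(-1, Add(52593, Mul(141, 418))) = Mul(-1, Add(52593, 58938)) = Mul(-1, 111531) = -111531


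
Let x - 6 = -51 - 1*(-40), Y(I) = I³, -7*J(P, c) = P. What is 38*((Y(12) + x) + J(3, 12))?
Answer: 458204/7 ≈ 65458.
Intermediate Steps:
J(P, c) = -P/7
x = -5 (x = 6 + (-51 - 1*(-40)) = 6 + (-51 + 40) = 6 - 11 = -5)
38*((Y(12) + x) + J(3, 12)) = 38*((12³ - 5) - ⅐*3) = 38*((1728 - 5) - 3/7) = 38*(1723 - 3/7) = 38*(12058/7) = 458204/7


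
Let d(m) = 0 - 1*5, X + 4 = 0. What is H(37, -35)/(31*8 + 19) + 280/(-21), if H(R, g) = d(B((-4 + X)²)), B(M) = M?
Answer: -3565/267 ≈ -13.352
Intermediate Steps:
X = -4 (X = -4 + 0 = -4)
d(m) = -5 (d(m) = 0 - 5 = -5)
H(R, g) = -5
H(37, -35)/(31*8 + 19) + 280/(-21) = -5/(31*8 + 19) + 280/(-21) = -5/(248 + 19) + 280*(-1/21) = -5/267 - 40/3 = -3565/267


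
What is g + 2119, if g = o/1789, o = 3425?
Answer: 3794316/1789 ≈ 2120.9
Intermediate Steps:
g = 3425/1789 ≈ 1.9145
g + 2119 = 3425/1789 + 2119 = 3794316/1789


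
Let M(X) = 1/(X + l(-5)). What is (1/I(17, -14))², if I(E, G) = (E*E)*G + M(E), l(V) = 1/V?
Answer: 7056/115504139881 ≈ 6.1089e-8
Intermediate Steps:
M(X) = 1/(-⅕ + X) (M(X) = 1/(X + 1/(-5)) = 1/(X - ⅕) = 1/(-⅕ + X))
I(E, G) = 5/(-1 + 5*E) + G*E² (I(E, G) = (E*E)*G + 5/(-1 + 5*E) = E²*G + 5/(-1 + 5*E) = G*E² + 5/(-1 + 5*E) = 5/(-1 + 5*E) + G*E²)
(1/I(17, -14))² = (1/((5 - 14*17²*(-1 + 5*17))/(-1 + 5*17)))² = (1/((5 - 14*289*(-1 + 85))/(-1 + 85)))² = (1/((5 - 14*289*84)/84))² = (1/((5 - 339864)/84))² = (1/((1/84)*(-339859)))² = (1/(-339859/84))² = (-84/339859)² = 7056/115504139881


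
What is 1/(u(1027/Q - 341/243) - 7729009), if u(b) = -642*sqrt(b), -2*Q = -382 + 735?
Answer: -73665184779/569358904513947031 + 642*I*sqrt(656045205)/569358904513947031 ≈ -1.2938e-7 + 2.8881e-11*I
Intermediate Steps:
Q = -353/2 (Q = -(-382 + 735)/2 = -1/2*353 = -353/2 ≈ -176.50)
1/(u(1027/Q - 341/243) - 7729009) = 1/(-642*sqrt(1027/(-353/2) - 341/243) - 7729009) = 1/(-642*sqrt(1027*(-2/353) - 341*1/243) - 7729009) = 1/(-642*sqrt(-2054/353 - 341/243) - 7729009) = 1/(-214*I*sqrt(656045205)/3177 - 7729009) = 1/(-7729009 - 214*I*sqrt(656045205)/3177)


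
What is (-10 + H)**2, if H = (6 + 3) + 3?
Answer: 4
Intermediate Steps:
H = 12 (H = 9 + 3 = 12)
(-10 + H)**2 = (-10 + 12)**2 = 2**2 = 4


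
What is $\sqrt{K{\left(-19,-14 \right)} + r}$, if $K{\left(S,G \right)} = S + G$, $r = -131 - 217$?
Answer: $i \sqrt{381} \approx 19.519 i$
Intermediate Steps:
$r = -348$
$K{\left(S,G \right)} = G + S$
$\sqrt{K{\left(-19,-14 \right)} + r} = \sqrt{\left(-14 - 19\right) - 348} = \sqrt{-33 - 348} = \sqrt{-381} = i \sqrt{381}$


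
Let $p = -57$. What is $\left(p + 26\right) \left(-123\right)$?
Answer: $3813$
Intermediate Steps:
$\left(p + 26\right) \left(-123\right) = \left(-57 + 26\right) \left(-123\right) = \left(-31\right) \left(-123\right) = 3813$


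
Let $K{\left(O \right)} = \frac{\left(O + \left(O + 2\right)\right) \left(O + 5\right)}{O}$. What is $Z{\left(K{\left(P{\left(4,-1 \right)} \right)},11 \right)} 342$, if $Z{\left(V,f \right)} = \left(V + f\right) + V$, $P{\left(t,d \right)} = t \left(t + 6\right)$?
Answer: $66861$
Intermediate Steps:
$P{\left(t,d \right)} = t \left(6 + t\right)$
$K{\left(O \right)} = \frac{\left(2 + 2 O\right) \left(5 + O\right)}{O}$ ($K{\left(O \right)} = \frac{\left(O + \left(2 + O\right)\right) \left(5 + O\right)}{O} = \frac{\left(2 + 2 O\right) \left(5 + O\right)}{O}$)
$Z{\left(V,f \right)} = f + 2 V$
$Z{\left(K{\left(P{\left(4,-1 \right)} \right)},11 \right)} 342 = \left(11 + 2 \left(12 + 2 \cdot 4 \left(6 + 4\right) + \frac{10}{4 \left(6 + 4\right)}\right)\right) 342 = \left(11 + 2 \left(12 + 2 \cdot 4 \cdot 10 + \frac{10}{4 \cdot 10}\right)\right) 342 = \left(11 + 2 \left(12 + 2 \cdot 40 + \frac{10}{40}\right)\right) 342 = \left(11 + 2 \left(12 + 80 + 10 \cdot \frac{1}{40}\right)\right) 342 = \left(11 + 2 \left(12 + 80 + \frac{1}{4}\right)\right) 342 = \left(11 + 2 \cdot \frac{369}{4}\right) 342 = \left(11 + \frac{369}{2}\right) 342 = \frac{391}{2} \cdot 342 = 66861$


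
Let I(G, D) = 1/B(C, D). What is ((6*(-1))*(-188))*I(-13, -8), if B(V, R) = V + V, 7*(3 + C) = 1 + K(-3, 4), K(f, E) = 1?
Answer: -3948/19 ≈ -207.79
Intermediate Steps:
C = -19/7 (C = -3 + (1 + 1)/7 = -3 + (⅐)*2 = -3 + 2/7 = -19/7 ≈ -2.7143)
B(V, R) = 2*V
I(G, D) = -7/38 (I(G, D) = 1/(2*(-19/7)) = 1/(-38/7) = -7/38)
((6*(-1))*(-188))*I(-13, -8) = ((6*(-1))*(-188))*(-7/38) = -6*(-188)*(-7/38) = 1128*(-7/38) = -3948/19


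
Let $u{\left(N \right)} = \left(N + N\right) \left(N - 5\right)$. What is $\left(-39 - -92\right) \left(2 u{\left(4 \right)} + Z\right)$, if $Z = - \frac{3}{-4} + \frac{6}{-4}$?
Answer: $- \frac{3551}{4} \approx -887.75$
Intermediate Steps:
$u{\left(N \right)} = 2 N \left(-5 + N\right)$
$Z = - \frac{3}{4}$ ($Z = \left(-3\right) \left(- \frac{1}{4}\right) + 6 \left(- \frac{1}{4}\right) = \frac{3}{4} - \frac{3}{2} = - \frac{3}{4} \approx -0.75$)
$\left(-39 - -92\right) \left(2 u{\left(4 \right)} + Z\right) = \left(-39 - -92\right) \left(2 \cdot 2 \cdot 4 \left(-5 + 4\right) - \frac{3}{4}\right) = \left(-39 + 92\right) \left(2 \cdot 2 \cdot 4 \left(-1\right) - \frac{3}{4}\right) = 53 \left(2 \left(-8\right) - \frac{3}{4}\right) = 53 \left(-16 - \frac{3}{4}\right) = 53 \left(- \frac{67}{4}\right) = - \frac{3551}{4}$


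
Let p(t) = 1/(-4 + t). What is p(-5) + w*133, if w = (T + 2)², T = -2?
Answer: -⅑ ≈ -0.11111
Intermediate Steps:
w = 0 (w = (-2 + 2)² = 0² = 0)
p(-5) + w*133 = 1/(-4 - 5) + 0*133 = 1/(-9) + 0 = -⅑ + 0 = -⅑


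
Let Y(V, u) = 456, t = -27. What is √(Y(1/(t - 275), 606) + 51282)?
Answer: √51738 ≈ 227.46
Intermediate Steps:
√(Y(1/(t - 275), 606) + 51282) = √(456 + 51282) = √51738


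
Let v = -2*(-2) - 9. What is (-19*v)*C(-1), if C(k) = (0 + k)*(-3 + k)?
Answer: 380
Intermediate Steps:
C(k) = k*(-3 + k)
v = -5 (v = 4 - 9 = -5)
(-19*v)*C(-1) = (-19*(-5))*(-(-3 - 1)) = 95*(-1*(-4)) = 95*4 = 380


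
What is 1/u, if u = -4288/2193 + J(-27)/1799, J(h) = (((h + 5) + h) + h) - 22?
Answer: -563601/1132718 ≈ -0.49757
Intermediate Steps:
J(h) = -17 + 3*h (J(h) = (((5 + h) + h) + h) - 22 = ((5 + 2*h) + h) - 22 = (5 + 3*h) - 22 = -17 + 3*h)
u = -1132718/563601 (u = -4288/2193 + (-17 + 3*(-27))/1799 = -4288*1/2193 + (-17 - 81)*(1/1799) = -4288/2193 - 98*1/1799 = -4288/2193 - 14/257 = -1132718/563601 ≈ -2.0098)
1/u = 1/(-1132718/563601) = -563601/1132718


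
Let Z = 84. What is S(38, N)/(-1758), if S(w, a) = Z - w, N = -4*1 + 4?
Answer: -23/879 ≈ -0.026166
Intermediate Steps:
N = 0 (N = -4 + 4 = 0)
S(w, a) = 84 - w
S(38, N)/(-1758) = (84 - 1*38)/(-1758) = (84 - 38)*(-1/1758) = 46*(-1/1758) = -23/879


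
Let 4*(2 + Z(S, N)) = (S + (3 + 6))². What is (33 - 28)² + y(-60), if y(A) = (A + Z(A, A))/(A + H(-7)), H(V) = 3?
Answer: 3347/228 ≈ 14.680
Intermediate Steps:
Z(S, N) = -2 + (9 + S)²/4 (Z(S, N) = -2 + (S + (3 + 6))²/4 = -2 + (S + 9)²/4 = -2 + (9 + S)²/4)
y(A) = (-2 + A + (9 + A)²/4)/(3 + A) (y(A) = (A + (-2 + (9 + A)²/4))/(A + 3) = (-2 + A + (9 + A)²/4)/(3 + A))
(33 - 28)² + y(-60) = (33 - 28)² + (73 + (-60)² + 22*(-60))/(4*(3 - 60)) = 5² + (¼)*(73 + 3600 - 1320)/(-57) = 25 + (¼)*(-1/57)*2353 = 25 - 2353/228 = 3347/228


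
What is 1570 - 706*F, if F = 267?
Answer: -186932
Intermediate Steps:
1570 - 706*F = 1570 - 706*267 = 1570 - 188502 = -186932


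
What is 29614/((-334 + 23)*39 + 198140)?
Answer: 29614/186011 ≈ 0.15921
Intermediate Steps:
29614/((-334 + 23)*39 + 198140) = 29614/(-311*39 + 198140) = 29614/(-12129 + 198140) = 29614/186011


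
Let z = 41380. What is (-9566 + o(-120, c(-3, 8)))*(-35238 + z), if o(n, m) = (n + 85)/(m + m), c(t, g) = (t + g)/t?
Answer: -58689881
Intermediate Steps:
c(t, g) = (g + t)/t
o(n, m) = (85 + n)/(2*m) (o(n, m) = (85 + n)/((2*m)) = (85 + n)*(1/(2*m)) = (85 + n)/(2*m))
(-9566 + o(-120, c(-3, 8)))*(-35238 + z) = (-9566 + (85 - 120)/(2*(((8 - 3)/(-3)))))*(-35238 + 41380) = (-9566 + (1/2)*(-35)/(-1/3*5))*6142 = (-9566 + (1/2)*(-35)/(-5/3))*6142 = (-9566 + (1/2)*(-3/5)*(-35))*6142 = (-9566 + 21/2)*6142 = -19111/2*6142 = -58689881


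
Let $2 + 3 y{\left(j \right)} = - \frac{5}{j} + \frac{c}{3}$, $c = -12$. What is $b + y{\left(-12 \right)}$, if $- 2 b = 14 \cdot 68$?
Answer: $- \frac{17203}{36} \approx -477.86$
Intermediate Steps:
$b = -476$ ($b = - \frac{14 \cdot 68}{2} = \left(- \frac{1}{2}\right) 952 = -476$)
$y{\left(j \right)} = -2 - \frac{5}{3 j}$ ($y{\left(j \right)} = - \frac{2}{3} + \frac{- \frac{5}{j} - \frac{12}{3}}{3} = - \frac{2}{3} + \frac{- \frac{5}{j} - 4}{3} = - \frac{2}{3} + \frac{-4 - \frac{5}{j}}{3} = - \frac{2}{3} - \left(\frac{4}{3} + \frac{5}{3 j}\right) = -2 - \frac{5}{3 j}$)
$b + y{\left(-12 \right)} = -476 - \left(2 + \frac{5}{3 \left(-12\right)}\right) = -476 - \frac{67}{36} = - \frac{17203}{36}$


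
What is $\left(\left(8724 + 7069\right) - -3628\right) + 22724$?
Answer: $42145$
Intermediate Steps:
$\left(\left(8724 + 7069\right) - -3628\right) + 22724 = \left(15793 + \left(-1262 + 4890\right)\right) + 22724 = \left(15793 + 3628\right) + 22724 = 19421 + 22724 = 42145$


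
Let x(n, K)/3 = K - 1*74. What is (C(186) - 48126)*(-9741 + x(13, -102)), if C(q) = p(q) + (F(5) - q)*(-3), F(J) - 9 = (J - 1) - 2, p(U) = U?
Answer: 486904635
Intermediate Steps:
F(J) = 6 + J (F(J) = 9 + ((J - 1) - 2) = 9 + ((-1 + J) - 2) = 9 + (-3 + J) = 6 + J)
x(n, K) = -222 + 3*K (x(n, K) = 3*(K - 1*74) = 3*(K - 74) = 3*(-74 + K) = -222 + 3*K)
C(q) = -33 + 4*q (C(q) = q + ((6 + 5) - q)*(-3) = q + (11 - q)*(-3) = q + (-33 + 3*q) = -33 + 4*q)
(C(186) - 48126)*(-9741 + x(13, -102)) = ((-33 + 4*186) - 48126)*(-9741 + (-222 + 3*(-102))) = ((-33 + 744) - 48126)*(-9741 + (-222 - 306)) = (711 - 48126)*(-9741 - 528) = -47415*(-10269) = 486904635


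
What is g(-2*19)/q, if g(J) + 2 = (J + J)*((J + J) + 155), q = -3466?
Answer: 3003/1733 ≈ 1.7328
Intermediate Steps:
g(J) = -2 + 2*J*(155 + 2*J) (g(J) = -2 + (J + J)*((J + J) + 155) = -2 + (2*J)*(2*J + 155) = -2 + (2*J)*(155 + 2*J) = -2 + 2*J*(155 + 2*J))
g(-2*19)/q = (-2 + 4*(-2*19)² + 310*(-2*19))/(-3466) = (-2 + 4*(-38)² + 310*(-38))*(-1/3466) = (-2 + 4*1444 - 11780)*(-1/3466) = (-2 + 5776 - 11780)*(-1/3466) = -6006*(-1/3466) = 3003/1733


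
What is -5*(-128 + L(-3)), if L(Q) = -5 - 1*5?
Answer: 690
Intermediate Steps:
L(Q) = -10 (L(Q) = -5 - 5 = -10)
-5*(-128 + L(-3)) = -5*(-128 - 10) = -5*(-138) = 690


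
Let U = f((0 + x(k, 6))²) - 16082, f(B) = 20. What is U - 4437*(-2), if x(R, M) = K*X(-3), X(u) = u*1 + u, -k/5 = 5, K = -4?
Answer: -7188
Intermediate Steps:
k = -25 (k = -5*5 = -25)
X(u) = 2*u (X(u) = u + u = 2*u)
x(R, M) = 24 (x(R, M) = -8*(-3) = -4*(-6) = 24)
U = -16062 (U = 20 - 16082 = -16062)
U - 4437*(-2) = -16062 - 4437*(-2) = -16062 - 1*(-8874) = -16062 + 8874 = -7188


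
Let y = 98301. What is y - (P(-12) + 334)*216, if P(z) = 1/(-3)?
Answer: 26229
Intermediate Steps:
P(z) = -⅓
y - (P(-12) + 334)*216 = 98301 - (-⅓ + 334)*216 = 98301 - 1001*216/3 = 98301 - 1*72072 = 98301 - 72072 = 26229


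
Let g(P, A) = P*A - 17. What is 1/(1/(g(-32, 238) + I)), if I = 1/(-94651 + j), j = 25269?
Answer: -529592807/69382 ≈ -7633.0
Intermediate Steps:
g(P, A) = -17 + A*P (g(P, A) = A*P - 17 = -17 + A*P)
I = -1/69382 (I = 1/(-94651 + 25269) = 1/(-69382) = -1/69382 ≈ -1.4413e-5)
1/(1/(g(-32, 238) + I)) = 1/(1/((-17 + 238*(-32)) - 1/69382)) = 1/(1/((-17 - 7616) - 1/69382)) = 1/(1/(-7633 - 1/69382)) = 1/(1/(-529592807/69382)) = 1/(-69382/529592807) = -529592807/69382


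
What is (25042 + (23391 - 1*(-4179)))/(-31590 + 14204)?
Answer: -26306/8693 ≈ -3.0261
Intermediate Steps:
(25042 + (23391 - 1*(-4179)))/(-31590 + 14204) = (25042 + (23391 + 4179))/(-17386) = (25042 + 27570)*(-1/17386) = 52612*(-1/17386) = -26306/8693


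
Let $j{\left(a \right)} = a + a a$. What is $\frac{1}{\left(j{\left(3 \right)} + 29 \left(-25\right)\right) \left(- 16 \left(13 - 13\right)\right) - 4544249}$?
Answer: $- \frac{1}{4544249} \approx -2.2006 \cdot 10^{-7}$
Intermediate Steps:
$j{\left(a \right)} = a + a^{2}$
$\frac{1}{\left(j{\left(3 \right)} + 29 \left(-25\right)\right) \left(- 16 \left(13 - 13\right)\right) - 4544249} = \frac{1}{\left(3 \left(1 + 3\right) + 29 \left(-25\right)\right) \left(- 16 \left(13 - 13\right)\right) - 4544249} = \frac{1}{\left(3 \cdot 4 - 725\right) \left(\left(-16\right) 0\right) - 4544249} = \frac{1}{\left(12 - 725\right) 0 - 4544249} = \frac{1}{\left(-713\right) 0 - 4544249} = \frac{1}{0 - 4544249} = \frac{1}{-4544249} = - \frac{1}{4544249}$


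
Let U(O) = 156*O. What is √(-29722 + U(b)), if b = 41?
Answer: I*√23326 ≈ 152.73*I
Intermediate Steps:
√(-29722 + U(b)) = √(-29722 + 156*41) = √(-29722 + 6396) = √(-23326) = I*√23326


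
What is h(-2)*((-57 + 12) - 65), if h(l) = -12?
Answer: 1320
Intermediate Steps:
h(-2)*((-57 + 12) - 65) = -12*((-57 + 12) - 65) = -12*(-45 - 65) = -12*(-110) = 1320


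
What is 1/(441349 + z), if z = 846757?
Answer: 1/1288106 ≈ 7.7633e-7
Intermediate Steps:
1/(441349 + z) = 1/(441349 + 846757) = 1/1288106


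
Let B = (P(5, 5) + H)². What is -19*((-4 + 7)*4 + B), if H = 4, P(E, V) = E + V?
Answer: -3952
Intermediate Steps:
B = 196 (B = ((5 + 5) + 4)² = (10 + 4)² = 14² = 196)
-19*((-4 + 7)*4 + B) = -19*((-4 + 7)*4 + 196) = -19*(3*4 + 196) = -19*(12 + 196) = -19*208 = -3952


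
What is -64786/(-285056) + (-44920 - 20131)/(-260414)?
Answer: 1264798545/2651163328 ≈ 0.47707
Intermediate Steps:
-64786/(-285056) + (-44920 - 20131)/(-260414) = -64786*(-1/285056) - 65051*(-1/260414) = 32393/142528 + 9293/37202 = 1264798545/2651163328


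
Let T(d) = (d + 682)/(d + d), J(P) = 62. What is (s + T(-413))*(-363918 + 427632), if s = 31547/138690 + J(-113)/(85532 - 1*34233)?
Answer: -432345214148822/69960806715 ≈ -6179.8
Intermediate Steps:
T(d) = (682 + d)/(2*d) (T(d) = (682 + d)/((2*d)) = (682 + d)*(1/(2*d)) = (682 + d)/(2*d))
s = 1626928333/7114658310 (s = 31547/138690 + 62/(85532 - 1*34233) = 31547*(1/138690) + 62/(85532 - 34233) = 31547/138690 + 62/51299 = 1626928333/7114658310 ≈ 0.22867)
(s + T(-413))*(-363918 + 427632) = (1626928333/7114658310 + (1/2)*(682 - 413)/(-413))*(-363918 + 427632) = (1626928333/7114658310 + (1/2)*(-1/413)*269)*63714 = (1626928333/7114658310 - 269/826)*63714 = -142500070583/1469176941015*63714 = -432345214148822/69960806715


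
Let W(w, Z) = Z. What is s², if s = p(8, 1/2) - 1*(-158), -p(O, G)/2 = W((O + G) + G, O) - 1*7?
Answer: 24336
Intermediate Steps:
p(O, G) = 14 - 2*O (p(O, G) = -2*(O - 1*7) = -2*(O - 7) = -2*(-7 + O) = 14 - 2*O)
s = 156 (s = (14 - 2*8) - 1*(-158) = (14 - 16) + 158 = -2 + 158 = 156)
s² = 156² = 24336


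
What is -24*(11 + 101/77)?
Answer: -22752/77 ≈ -295.48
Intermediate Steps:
-24*(11 + 101/77) = -24*948/77 = -22752/77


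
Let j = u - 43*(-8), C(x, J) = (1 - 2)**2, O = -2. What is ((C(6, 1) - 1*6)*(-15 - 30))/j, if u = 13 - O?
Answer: 225/359 ≈ 0.62674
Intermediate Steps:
C(x, J) = 1 (C(x, J) = (-1)**2 = 1)
u = 15 (u = 13 - 1*(-2) = 13 + 2 = 15)
j = 359 (j = 15 - 43*(-8) = 15 + 344 = 359)
((C(6, 1) - 1*6)*(-15 - 30))/j = ((1 - 1*6)*(-15 - 30))/359 = ((1 - 6)*(-45))*(1/359) = -5*(-45)*(1/359) = 225*(1/359) = 225/359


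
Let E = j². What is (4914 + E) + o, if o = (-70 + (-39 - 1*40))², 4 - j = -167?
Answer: 56356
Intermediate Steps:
j = 171 (j = 4 - 1*(-167) = 4 + 167 = 171)
E = 29241 (E = 171² = 29241)
o = 22201 (o = (-70 + (-39 - 40))² = (-70 - 79)² = (-149)² = 22201)
(4914 + E) + o = (4914 + 29241) + 22201 = 34155 + 22201 = 56356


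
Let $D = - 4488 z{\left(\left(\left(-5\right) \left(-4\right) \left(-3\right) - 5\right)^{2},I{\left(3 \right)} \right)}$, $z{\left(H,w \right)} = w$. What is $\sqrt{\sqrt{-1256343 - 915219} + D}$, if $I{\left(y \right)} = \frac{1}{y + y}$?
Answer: $\sqrt{-748 + i \sqrt{2171562}} \approx 21.267 + 34.645 i$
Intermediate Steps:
$I{\left(y \right)} = \frac{1}{2 y}$
$D = -748$ ($D = - 4488 \frac{1}{2 \cdot 3} = - 4488 \cdot \frac{1}{2} \cdot \frac{1}{3} = \left(-4488\right) \frac{1}{6} = -748$)
$\sqrt{\sqrt{-1256343 - 915219} + D} = \sqrt{\sqrt{-1256343 - 915219} - 748} = \sqrt{\sqrt{-2171562} - 748} = \sqrt{i \sqrt{2171562} - 748} = \sqrt{-748 + i \sqrt{2171562}}$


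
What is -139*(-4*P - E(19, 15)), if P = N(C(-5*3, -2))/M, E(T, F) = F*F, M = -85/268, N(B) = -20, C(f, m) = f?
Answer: 1127707/17 ≈ 66336.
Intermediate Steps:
M = -85/268 (M = -85*1/268 = -85/268 ≈ -0.31716)
E(T, F) = F²
P = 1072/17 (P = -20/(-85/268) = -20*(-268/85) = 1072/17 ≈ 63.059)
-139*(-4*P - E(19, 15)) = -139*(-4*1072/17 - 1*15²) = -139*(-4288/17 - 1*225) = -139*(-4288/17 - 225) = -139*(-8113/17) = 1127707/17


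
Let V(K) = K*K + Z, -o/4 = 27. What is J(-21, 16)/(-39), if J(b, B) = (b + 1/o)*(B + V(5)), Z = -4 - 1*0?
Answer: 83953/4212 ≈ 19.932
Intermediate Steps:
o = -108 (o = -4*27 = -108)
Z = -4 (Z = -4 + 0 = -4)
V(K) = -4 + K² (V(K) = K*K - 4 = K² - 4 = -4 + K²)
J(b, B) = (21 + B)*(-1/108 + b) (J(b, B) = (b + 1/(-108))*(B + (-4 + 5²)) = (b - 1/108)*(B + (-4 + 25)) = (-1/108 + b)*(B + 21) = (-1/108 + b)*(21 + B) = (21 + B)*(-1/108 + b))
J(-21, 16)/(-39) = (-7/36 - 1/108*16 - 21*(21 + 16))/(-39) = (-7/36 - 4/27 - 21*37)*(-1/39) = (-7/36 - 4/27 - 777)*(-1/39) = -83953/108*(-1/39) = 83953/4212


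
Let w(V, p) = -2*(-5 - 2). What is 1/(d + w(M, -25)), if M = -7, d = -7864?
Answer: -1/7850 ≈ -0.00012739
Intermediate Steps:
w(V, p) = 14 (w(V, p) = -2*(-7) = 14)
1/(d + w(M, -25)) = 1/(-7864 + 14) = 1/(-7850) = -1/7850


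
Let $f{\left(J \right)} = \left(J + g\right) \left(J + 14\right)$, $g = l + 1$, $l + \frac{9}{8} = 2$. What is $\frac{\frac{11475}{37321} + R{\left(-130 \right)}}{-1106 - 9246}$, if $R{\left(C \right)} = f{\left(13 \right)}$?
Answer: $- \frac{120004173}{3090775936} \approx -0.038827$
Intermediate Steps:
$l = \frac{7}{8}$ ($l = - \frac{9}{8} + 2 = \frac{7}{8} \approx 0.875$)
$g = \frac{15}{8}$ ($g = \frac{7}{8} + 1 = \frac{15}{8} \approx 1.875$)
$f{\left(J \right)} = \left(14 + J\right) \left(\frac{15}{8} + J\right)$ ($f{\left(J \right)} = \left(J + \frac{15}{8}\right) \left(J + 14\right) = \left(\frac{15}{8} + J\right) \left(14 + J\right) = \left(14 + J\right) \left(\frac{15}{8} + J\right)$)
$R{\left(C \right)} = \frac{3213}{8}$ ($R{\left(C \right)} = \frac{105}{4} + 13^{2} + \frac{127}{8} \cdot 13 = \frac{105}{4} + 169 + \frac{1651}{8} = \frac{3213}{8}$)
$\frac{\frac{11475}{37321} + R{\left(-130 \right)}}{-1106 - 9246} = \frac{\frac{11475}{37321} + \frac{3213}{8}}{-1106 - 9246} = \frac{11475 \cdot \frac{1}{37321} + \frac{3213}{8}}{-10352} = \left(\frac{11475}{37321} + \frac{3213}{8}\right) \left(- \frac{1}{10352}\right) = \frac{120004173}{298568} \left(- \frac{1}{10352}\right) = - \frac{120004173}{3090775936}$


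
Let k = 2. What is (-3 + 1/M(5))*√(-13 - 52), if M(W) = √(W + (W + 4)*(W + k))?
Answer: I*√65*(-102 + √17)/34 ≈ -23.209*I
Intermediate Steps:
M(W) = √(W + (2 + W)*(4 + W)) (M(W) = √(W + (W + 4)*(W + 2)) = √(W + (4 + W)*(2 + W)) = √(W + (2 + W)*(4 + W)))
(-3 + 1/M(5))*√(-13 - 52) = (-3 + 1/(√(8 + 5² + 7*5)))*√(-13 - 52) = (-3 + 1/(√(8 + 25 + 35)))*√(-65) = (-3 + 1/(√68))*(I*√65) = (-3 + 1/(2*√17))*(I*√65) = (-3 + √17/34)*(I*√65) = I*√65*(-3 + √17/34)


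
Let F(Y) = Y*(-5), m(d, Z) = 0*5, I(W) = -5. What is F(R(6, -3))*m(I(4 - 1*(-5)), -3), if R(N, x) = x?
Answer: 0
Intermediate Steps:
m(d, Z) = 0
F(Y) = -5*Y
F(R(6, -3))*m(I(4 - 1*(-5)), -3) = -5*(-3)*0 = 15*0 = 0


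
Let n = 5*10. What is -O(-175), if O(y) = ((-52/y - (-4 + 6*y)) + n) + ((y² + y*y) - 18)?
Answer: -10908852/175 ≈ -62336.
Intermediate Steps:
n = 50
O(y) = 36 - 52/y - 6*y + 2*y² (O(y) = ((-52/y - (-4 + 6*y)) + 50) + ((y² + y*y) - 18) = ((-52/y + (4 - 6*y)) + 50) + ((y² + y²) - 18) = ((4 - 52/y - 6*y) + 50) + (2*y² - 18) = (54 - 52/y - 6*y) + (-18 + 2*y²) = 36 - 52/y - 6*y + 2*y²)
-O(-175) = -(36 - 52/(-175) - 6*(-175) + 2*(-175)²) = -(36 - 52*(-1/175) + 1050 + 2*30625) = -(36 + 52/175 + 1050 + 61250) = -1*10908852/175 = -10908852/175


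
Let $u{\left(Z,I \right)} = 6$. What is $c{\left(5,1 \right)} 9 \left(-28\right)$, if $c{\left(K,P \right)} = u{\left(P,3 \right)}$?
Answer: $-1512$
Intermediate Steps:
$c{\left(K,P \right)} = 6$
$c{\left(5,1 \right)} 9 \left(-28\right) = 6 \cdot 9 \left(-28\right) = 54 \left(-28\right) = -1512$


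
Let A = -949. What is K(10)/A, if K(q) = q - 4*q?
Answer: 30/949 ≈ 0.031612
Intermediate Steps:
K(q) = -3*q
K(10)/A = -3*10/(-949) = -30*(-1/949) = 30/949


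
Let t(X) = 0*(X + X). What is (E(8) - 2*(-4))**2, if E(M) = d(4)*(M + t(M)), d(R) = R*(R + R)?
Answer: 69696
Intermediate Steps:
d(R) = 2*R**2 (d(R) = R*(2*R) = 2*R**2)
t(X) = 0 (t(X) = 0*(2*X) = 0)
E(M) = 32*M (E(M) = (2*4**2)*(M + 0) = (2*16)*M = 32*M)
(E(8) - 2*(-4))**2 = (32*8 - 2*(-4))**2 = (256 + 8)**2 = 264**2 = 69696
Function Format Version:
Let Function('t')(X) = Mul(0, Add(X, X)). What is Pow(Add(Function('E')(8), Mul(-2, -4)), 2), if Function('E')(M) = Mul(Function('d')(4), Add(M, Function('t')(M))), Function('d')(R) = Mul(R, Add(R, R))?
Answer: 69696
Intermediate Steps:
Function('d')(R) = Mul(2, Pow(R, 2)) (Function('d')(R) = Mul(R, Mul(2, R)) = Mul(2, Pow(R, 2)))
Function('t')(X) = 0 (Function('t')(X) = Mul(0, Mul(2, X)) = 0)
Function('E')(M) = Mul(32, M) (Function('E')(M) = Mul(Mul(2, Pow(4, 2)), Add(M, 0)) = Mul(Mul(2, 16), M) = Mul(32, M))
Pow(Add(Function('E')(8), Mul(-2, -4)), 2) = Pow(Add(Mul(32, 8), Mul(-2, -4)), 2) = Pow(Add(256, 8), 2) = Pow(264, 2) = 69696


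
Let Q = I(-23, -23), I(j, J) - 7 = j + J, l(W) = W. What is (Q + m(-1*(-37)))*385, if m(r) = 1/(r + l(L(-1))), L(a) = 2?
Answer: -585200/39 ≈ -15005.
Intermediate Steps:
I(j, J) = 7 + J + j (I(j, J) = 7 + (j + J) = 7 + (J + j) = 7 + J + j)
m(r) = 1/(2 + r) (m(r) = 1/(r + 2) = 1/(2 + r))
Q = -39 (Q = 7 - 23 - 23 = -39)
(Q + m(-1*(-37)))*385 = (-39 + 1/(2 - 1*(-37)))*385 = (-39 + 1/(2 + 37))*385 = (-39 + 1/39)*385 = -1520/39*385 = -585200/39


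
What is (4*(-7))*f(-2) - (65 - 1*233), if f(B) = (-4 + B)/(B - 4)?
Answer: 140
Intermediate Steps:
f(B) = 1 (f(B) = (-4 + B)/(-4 + B) = 1)
(4*(-7))*f(-2) - (65 - 1*233) = (4*(-7))*1 - (65 - 1*233) = -28*1 - (65 - 233) = -28 - 1*(-168) = -28 + 168 = 140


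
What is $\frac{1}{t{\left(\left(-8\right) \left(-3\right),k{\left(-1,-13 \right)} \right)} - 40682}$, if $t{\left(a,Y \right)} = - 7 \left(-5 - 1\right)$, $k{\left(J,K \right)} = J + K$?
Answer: $- \frac{1}{40640} \approx -2.4606 \cdot 10^{-5}$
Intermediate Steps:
$t{\left(a,Y \right)} = 42$ ($t{\left(a,Y \right)} = \left(-7\right) \left(-6\right) = 42$)
$\frac{1}{t{\left(\left(-8\right) \left(-3\right),k{\left(-1,-13 \right)} \right)} - 40682} = \frac{1}{42 - 40682} = \frac{1}{-40640} = - \frac{1}{40640}$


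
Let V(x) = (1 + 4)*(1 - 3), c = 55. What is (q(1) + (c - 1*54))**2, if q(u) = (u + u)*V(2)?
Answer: 361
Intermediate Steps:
V(x) = -10 (V(x) = 5*(-2) = -10)
q(u) = -20*u (q(u) = (u + u)*(-10) = (2*u)*(-10) = -20*u)
(q(1) + (c - 1*54))**2 = (-20*1 + (55 - 1*54))**2 = (-20 + (55 - 54))**2 = (-20 + 1)**2 = (-19)**2 = 361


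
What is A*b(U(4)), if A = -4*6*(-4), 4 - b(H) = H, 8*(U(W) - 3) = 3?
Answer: 60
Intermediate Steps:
U(W) = 27/8 (U(W) = 3 + (1/8)*3 = 3 + 3/8 = 27/8)
b(H) = 4 - H
A = 96 (A = -24*(-4) = 96)
A*b(U(4)) = 96*(4 - 1*27/8) = 96*(4 - 27/8) = 96*(5/8) = 60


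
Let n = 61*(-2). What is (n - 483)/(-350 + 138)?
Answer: 605/212 ≈ 2.8538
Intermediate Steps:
n = -122
(n - 483)/(-350 + 138) = (-122 - 483)/(-350 + 138) = -605/(-212) = -605*(-1/212) = 605/212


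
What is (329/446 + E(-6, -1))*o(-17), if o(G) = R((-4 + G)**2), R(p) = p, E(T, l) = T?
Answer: -1035027/446 ≈ -2320.7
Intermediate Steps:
o(G) = (-4 + G)**2
(329/446 + E(-6, -1))*o(-17) = (329/446 - 6)*(-4 - 17)**2 = (329*(1/446) - 6)*(-21)**2 = (329/446 - 6)*441 = -2347/446*441 = -1035027/446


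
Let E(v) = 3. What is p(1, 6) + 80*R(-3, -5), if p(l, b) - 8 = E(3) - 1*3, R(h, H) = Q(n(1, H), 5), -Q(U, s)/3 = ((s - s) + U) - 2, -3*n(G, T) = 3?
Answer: 728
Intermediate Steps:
n(G, T) = -1 (n(G, T) = -⅓*3 = -1)
Q(U, s) = 6 - 3*U (Q(U, s) = -3*(((s - s) + U) - 2) = -3*((0 + U) - 2) = -3*(U - 2) = -3*(-2 + U) = 6 - 3*U)
R(h, H) = 9 (R(h, H) = 6 - 3*(-1) = 6 + 3 = 9)
p(l, b) = 8 (p(l, b) = 8 + (3 - 1*3) = 8 + (3 - 3) = 8 + 0 = 8)
p(1, 6) + 80*R(-3, -5) = 8 + 80*9 = 8 + 720 = 728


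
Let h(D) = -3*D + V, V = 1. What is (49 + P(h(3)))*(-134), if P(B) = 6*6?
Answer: -11390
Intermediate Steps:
h(D) = 1 - 3*D (h(D) = -3*D + 1 = 1 - 3*D)
P(B) = 36
(49 + P(h(3)))*(-134) = (49 + 36)*(-134) = 85*(-134) = -11390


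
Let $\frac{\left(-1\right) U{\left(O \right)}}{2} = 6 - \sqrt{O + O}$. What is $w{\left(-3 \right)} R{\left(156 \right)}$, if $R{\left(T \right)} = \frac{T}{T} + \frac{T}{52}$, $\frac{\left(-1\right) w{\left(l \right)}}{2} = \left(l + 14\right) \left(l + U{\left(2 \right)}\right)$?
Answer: $968$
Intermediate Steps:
$U{\left(O \right)} = -12 + 2 \sqrt{2} \sqrt{O}$ ($U{\left(O \right)} = - 2 \left(6 - \sqrt{O + O}\right) = - 2 \left(6 - \sqrt{2 O}\right) = - 2 \left(6 - \sqrt{2} \sqrt{O}\right) = -12 + 2 \sqrt{2} \sqrt{O}$)
$w{\left(l \right)} = - 2 \left(-8 + l\right) \left(14 + l\right)$ ($w{\left(l \right)} = - 2 \left(l + 14\right) \left(l - \left(12 - 2 \sqrt{2} \sqrt{2}\right)\right) = - 2 \left(14 + l\right) \left(l + \left(-12 + 4\right)\right) = - 2 \left(14 + l\right) \left(l - 8\right) = - 2 \left(14 + l\right) \left(-8 + l\right) = - 2 \left(-8 + l\right) \left(14 + l\right)$)
$R{\left(T \right)} = 1 + \frac{T}{52}$ ($R{\left(T \right)} = 1 + T \frac{1}{52} = 1 + \frac{T}{52}$)
$w{\left(-3 \right)} R{\left(156 \right)} = \left(224 - -36 - 2 \left(-3\right)^{2}\right) \left(1 + \frac{1}{52} \cdot 156\right) = \left(224 + 36 - 18\right) \left(1 + 3\right) = \left(224 + 36 - 18\right) 4 = 242 \cdot 4 = 968$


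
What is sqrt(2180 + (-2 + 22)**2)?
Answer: 2*sqrt(645) ≈ 50.794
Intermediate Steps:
sqrt(2180 + (-2 + 22)**2) = sqrt(2180 + 20**2) = sqrt(2180 + 400) = sqrt(2580) = 2*sqrt(645)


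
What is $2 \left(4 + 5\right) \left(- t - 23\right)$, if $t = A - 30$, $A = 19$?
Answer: $-216$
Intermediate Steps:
$t = -11$ ($t = 19 - 30 = -11$)
$2 \left(4 + 5\right) \left(- t - 23\right) = 2 \left(4 + 5\right) \left(\left(-1\right) \left(-11\right) - 23\right) = 2 \cdot 9 \left(11 - 23\right) = 18 \left(-12\right) = -216$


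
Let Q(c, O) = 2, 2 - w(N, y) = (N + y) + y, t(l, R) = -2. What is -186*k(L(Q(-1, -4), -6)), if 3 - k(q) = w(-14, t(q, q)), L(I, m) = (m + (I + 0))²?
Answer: 3162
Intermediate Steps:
w(N, y) = 2 - N - 2*y (w(N, y) = 2 - ((N + y) + y) = 2 - (N + 2*y) = 2 + (-N - 2*y) = 2 - N - 2*y)
L(I, m) = (I + m)² (L(I, m) = (m + I)² = (I + m)²)
k(q) = -17 (k(q) = 3 - (2 - 1*(-14) - 2*(-2)) = 3 - (2 + 14 + 4) = 3 - 1*20 = 3 - 20 = -17)
-186*k(L(Q(-1, -4), -6)) = -186*(-17) = 3162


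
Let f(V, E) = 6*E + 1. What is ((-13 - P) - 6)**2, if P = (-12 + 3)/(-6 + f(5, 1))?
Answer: 100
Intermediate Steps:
f(V, E) = 1 + 6*E
P = -9 (P = (-12 + 3)/(-6 + (1 + 6*1)) = -9/(-6 + (1 + 6)) = -9/(-6 + 7) = -9/1 = -9*1 = -9)
((-13 - P) - 6)**2 = ((-13 - 1*(-9)) - 6)**2 = ((-13 + 9) - 6)**2 = (-4 - 6)**2 = (-10)**2 = 100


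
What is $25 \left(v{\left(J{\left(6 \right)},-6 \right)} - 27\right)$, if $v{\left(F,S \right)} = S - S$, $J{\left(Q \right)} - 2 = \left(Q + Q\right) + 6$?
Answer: $-675$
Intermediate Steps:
$J{\left(Q \right)} = 8 + 2 Q$ ($J{\left(Q \right)} = 2 + \left(\left(Q + Q\right) + 6\right) = 2 + \left(2 Q + 6\right) = 2 + \left(6 + 2 Q\right) = 8 + 2 Q$)
$v{\left(F,S \right)} = 0$
$25 \left(v{\left(J{\left(6 \right)},-6 \right)} - 27\right) = 25 \left(0 - 27\right) = 25 \left(-27\right) = -675$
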